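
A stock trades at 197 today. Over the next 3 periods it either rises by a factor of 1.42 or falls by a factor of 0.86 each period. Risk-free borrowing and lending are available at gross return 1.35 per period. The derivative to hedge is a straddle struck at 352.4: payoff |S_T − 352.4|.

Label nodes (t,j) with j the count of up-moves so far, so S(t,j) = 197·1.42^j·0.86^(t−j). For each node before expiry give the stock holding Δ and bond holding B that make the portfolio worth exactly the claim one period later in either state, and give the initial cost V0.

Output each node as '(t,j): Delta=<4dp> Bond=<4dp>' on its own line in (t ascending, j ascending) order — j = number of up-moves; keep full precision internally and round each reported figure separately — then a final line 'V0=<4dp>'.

Since d<R<u, set p* = (R−d)/(u−d) = 0.8750; price each node as the discounted p*-expectation of its children.
Terminal payoffs: V(3,0)=227.0970, V(3,1)=145.5043, V(3,2)=10.7815, V(3,3)=211.6677
Node (2,0) S=145.7012: V=(p*·145.5043+(1−p*)·227.0970)/1.35=115.3358; Δ=(145.5043−227.0970)/(206.8957−125.3030)=-1.0000; B=V−Δ·S=261.0370
Node (2,1) S=240.5764: V=(p*·10.7815+(1−p*)·145.5043)/1.35=20.4606; Δ=(10.7815−145.5043)/(341.6185−206.8957)=-1.0000; B=V−Δ·S=261.0370
Node (2,2) S=397.2308: V=(p*·211.6677+(1−p*)·10.7815)/1.35=138.1903; Δ=(211.6677−10.7815)/(564.0677−341.6185)=0.9031; B=V−Δ·S=-220.5351
Node (1,0) S=169.4200: V=(p*·20.4606+(1−p*)·115.3358)/1.35=23.9408; Δ=(20.4606−115.3358)/(240.5764−145.7012)=-1.0000; B=V−Δ·S=193.3608
Node (1,1) S=279.7400: V=(p*·138.1903+(1−p*)·20.4606)/1.35=91.4623; Δ=(138.1903−20.4606)/(397.2308−240.5764)=0.7515; B=V−Δ·S=-118.7693
Node (0,0) S=197.0000: V=(p*·91.4623+(1−p*)·23.9408)/1.35=61.4979; Δ=(91.4623−23.9408)/(279.7400−169.4200)=0.6121; B=V−Δ·S=-59.0763
Root portfolio cost Δ·197+B reproduces V0=61.4979.

(0,0): Delta=0.6121 Bond=-59.0763
(1,0): Delta=-1.0000 Bond=193.3608
(1,1): Delta=0.7515 Bond=-118.7693
(2,0): Delta=-1.0000 Bond=261.0370
(2,1): Delta=-1.0000 Bond=261.0370
(2,2): Delta=0.9031 Bond=-220.5351
V0=61.4979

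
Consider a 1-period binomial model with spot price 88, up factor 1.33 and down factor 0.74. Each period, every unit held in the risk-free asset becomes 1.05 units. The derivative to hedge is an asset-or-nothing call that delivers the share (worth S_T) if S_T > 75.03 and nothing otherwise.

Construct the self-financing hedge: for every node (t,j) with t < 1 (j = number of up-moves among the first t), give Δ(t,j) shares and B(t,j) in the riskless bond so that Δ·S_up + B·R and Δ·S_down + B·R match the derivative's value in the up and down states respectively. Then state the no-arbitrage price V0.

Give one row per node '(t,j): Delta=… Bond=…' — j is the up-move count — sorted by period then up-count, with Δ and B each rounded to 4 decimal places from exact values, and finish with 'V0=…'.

(0,0): Delta=2.2542 Bond=-139.8056
V0=58.5672

The replicating-portfolio and risk-neutral prices coincide; use p* = (1.05−0.74)/(1.33−0.74) = 0.5254 for the latter.
Payoff layer (t=1): V(1,0)=0.0000, V(1,1)=117.0400
(0,0): S=88.0000. Δ = (V_up−V_dn)/(S_up−S_dn) = (117.0400−0.0000)/(117.0400−65.1200) = 2.2542. V = [p*·117.0400 + (1−p*)·0.0000]/1.05 = 58.5672. B = V − Δ·S = -139.8056.
The time-0 hedge costs 58.5672, which is the no-arbitrage price.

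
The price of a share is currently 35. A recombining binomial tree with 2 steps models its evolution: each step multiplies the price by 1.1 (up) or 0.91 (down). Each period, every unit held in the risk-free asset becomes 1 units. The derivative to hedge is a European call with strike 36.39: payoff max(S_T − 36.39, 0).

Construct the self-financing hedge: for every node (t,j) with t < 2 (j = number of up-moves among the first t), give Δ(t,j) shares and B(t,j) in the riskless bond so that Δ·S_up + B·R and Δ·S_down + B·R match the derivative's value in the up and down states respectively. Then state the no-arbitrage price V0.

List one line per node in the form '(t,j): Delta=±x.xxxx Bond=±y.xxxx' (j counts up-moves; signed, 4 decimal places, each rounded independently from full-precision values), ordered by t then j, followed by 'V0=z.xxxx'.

Under the risk-neutral measure, an up-move has probability p* = (R−d)/(u−d) = 0.4737 and values discount at R = 1.
Terminal payoffs: V(2,0)=0.0000, V(2,1)=0.0000, V(2,2)=5.9600
(1,0): S=31.8500. Δ = (V_up−V_dn)/(S_up−S_dn) = (0.0000−0.0000)/(35.0350−28.9835) = 0.0000. V = [p*·0.0000 + (1−p*)·0.0000]/1 = 0.0000. B = V − Δ·S = 0.0000.
(1,1): S=38.5000. Δ = (V_up−V_dn)/(S_up−S_dn) = (5.9600−0.0000)/(42.3500−35.0350) = 0.8148. V = [p*·5.9600 + (1−p*)·0.0000]/1 = 2.8232. B = V − Δ·S = -28.5453.
(0,0): S=35.0000. Δ = (V_up−V_dn)/(S_up−S_dn) = (2.8232−0.0000)/(38.5000−31.8500) = 0.4245. V = [p*·2.8232 + (1−p*)·0.0000]/1 = 1.3373. B = V − Δ·S = -13.5214.
Each (Δ,B) replicates both successor values, so the strategy is self-financing and V0 is arbitrage-free.

(0,0): Delta=0.4245 Bond=-13.5214
(1,0): Delta=0.0000 Bond=0.0000
(1,1): Delta=0.8148 Bond=-28.5453
V0=1.3373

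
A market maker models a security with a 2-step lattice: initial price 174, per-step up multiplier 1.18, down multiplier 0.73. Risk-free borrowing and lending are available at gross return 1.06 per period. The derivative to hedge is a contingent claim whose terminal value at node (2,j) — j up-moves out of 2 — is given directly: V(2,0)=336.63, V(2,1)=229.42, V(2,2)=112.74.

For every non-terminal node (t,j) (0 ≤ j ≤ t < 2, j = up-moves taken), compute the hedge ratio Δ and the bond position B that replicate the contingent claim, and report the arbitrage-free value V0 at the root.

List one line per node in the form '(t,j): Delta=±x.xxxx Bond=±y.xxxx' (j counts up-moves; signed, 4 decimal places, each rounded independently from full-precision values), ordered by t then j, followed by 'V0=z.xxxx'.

Since d<R<u, set p* = (R−d)/(u−d) = 0.7333; price each node as the discounted p*-expectation of its children.
Terminal payoffs: V(2,0)=336.6300, V(2,1)=229.4200, V(2,2)=112.7400
  t=1,j=0: stock 127.0200 → up 149.8836 (V=229.4200), down 92.7246 (V=336.6300). Price 243.4050; hedge Δ=-1.8756, bond B=481.6495.
  t=1,j=1: stock 205.3200 → up 242.2776 (V=112.7400), down 149.8836 (V=229.4200). Price 135.7119; hedge Δ=-1.2629, bond B=395.0008.
  t=0,j=0: stock 174.0000 → up 205.3200 (V=135.7119), down 127.0200 (V=243.4050). Price 155.1227; hedge Δ=-1.3754, bond B=394.4407.
Each (Δ,B) replicates both successor values, so the strategy is self-financing and V0 is arbitrage-free.

(0,0): Delta=-1.3754 Bond=394.4407
(1,0): Delta=-1.8756 Bond=481.6495
(1,1): Delta=-1.2629 Bond=395.0008
V0=155.1227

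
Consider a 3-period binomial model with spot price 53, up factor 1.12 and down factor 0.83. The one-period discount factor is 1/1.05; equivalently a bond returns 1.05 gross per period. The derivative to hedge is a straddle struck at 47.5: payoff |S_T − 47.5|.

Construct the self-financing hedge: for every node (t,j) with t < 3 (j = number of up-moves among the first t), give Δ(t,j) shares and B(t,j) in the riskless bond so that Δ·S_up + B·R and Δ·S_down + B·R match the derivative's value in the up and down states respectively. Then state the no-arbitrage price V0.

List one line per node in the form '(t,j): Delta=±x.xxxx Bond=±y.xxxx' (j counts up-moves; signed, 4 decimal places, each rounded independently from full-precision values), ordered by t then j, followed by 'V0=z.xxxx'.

(0,0): Delta=0.6416 Bond=-20.1060
(1,0): Delta=-0.1300 Bond=12.8303
(1,1): Delta=0.8235 Bond=-31.9109
(2,0): Delta=-1.0000 Bond=45.2381
(2,1): Delta=0.0752 Bond=3.3644
(2,2): Delta=1.0000 Bond=-45.2381
V0=13.8991

No-arbitrage ⇒ martingale measure with p* = (R−d)/(u−d) = 0.7586.
Terminal payoffs: V(3,0)=17.1953, V(3,1)=6.6069, V(3,2)=7.6811, V(3,3)=26.9612
Node (2,0) S=36.5117: V=(p*·6.6069+(1−p*)·17.1953)/1.05=8.7264; Δ=(6.6069−17.1953)/(40.8931−30.3047)=-1.0000; B=V−Δ·S=45.2381
Node (2,1) S=49.2688: V=(p*·7.6811+(1−p*)·6.6069)/1.05=7.0684; Δ=(7.6811−6.6069)/(55.1811−40.8931)=0.0752; B=V−Δ·S=3.3644
Node (2,2) S=66.4832: V=(p*·26.9612+(1−p*)·7.6811)/1.05=21.2451; Δ=(26.9612−7.6811)/(74.4612−55.1811)=1.0000; B=V−Δ·S=-45.2381
Node (1,0) S=43.9900: V=(p*·7.0684+(1−p*)·8.7264)/1.05=7.1129; Δ=(7.0684−8.7264)/(49.2688−36.5117)=-0.1300; B=V−Δ·S=12.8303
Node (1,1) S=59.3600: V=(p*·21.2451+(1−p*)·7.0684)/1.05=16.9744; Δ=(21.2451−7.0684)/(66.4832−49.2688)=0.8235; B=V−Δ·S=-31.9109
Node (0,0) S=53.0000: V=(p*·16.9744+(1−p*)·7.1129)/1.05=13.8991; Δ=(16.9744−7.1129)/(59.3600−43.9900)=0.6416; B=V−Δ·S=-20.1060
Self-financing check: at every node Δ·S+B equals the discounted successor values.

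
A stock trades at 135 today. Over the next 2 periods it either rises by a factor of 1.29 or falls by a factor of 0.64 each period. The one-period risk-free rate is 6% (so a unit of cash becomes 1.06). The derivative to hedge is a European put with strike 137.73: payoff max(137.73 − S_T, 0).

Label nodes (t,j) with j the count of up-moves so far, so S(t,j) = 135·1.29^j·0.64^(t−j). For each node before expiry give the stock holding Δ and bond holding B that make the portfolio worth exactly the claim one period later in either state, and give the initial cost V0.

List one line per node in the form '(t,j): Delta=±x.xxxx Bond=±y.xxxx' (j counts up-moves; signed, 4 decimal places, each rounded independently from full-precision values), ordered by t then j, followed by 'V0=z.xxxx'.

Under the risk-neutral measure, an up-move has probability p* = (R−d)/(u−d) = 0.6462 and values discount at R = 1.06.
Terminal payoffs: V(2,0)=82.4340, V(2,1)=26.2740, V(2,2)=0.0000
(1,0): S=86.4000. Δ = (V_up−V_dn)/(S_up−S_dn) = (26.2740−82.4340)/(111.4560−55.2960) = -1.0000. V = [p*·26.2740 + (1−p*)·82.4340]/1.06 = 43.5340. B = V − Δ·S = 129.9340.
(1,1): S=174.1500. Δ = (V_up−V_dn)/(S_up−S_dn) = (0.0000−26.2740)/(224.6535−111.4560) = -0.2321. V = [p*·0.0000 + (1−p*)·26.2740]/1.06 = 8.7707. B = V − Δ·S = 49.1922.
(0,0): S=135.0000. Δ = (V_up−V_dn)/(S_up−S_dn) = (8.7707−43.5340)/(174.1500−86.4000) = -0.3962. V = [p*·8.7707 + (1−p*)·43.5340]/1.06 = 19.8788. B = V − Δ·S = 73.3607.
Each (Δ,B) replicates both successor values, so the strategy is self-financing and V0 is arbitrage-free.

(0,0): Delta=-0.3962 Bond=73.3607
(1,0): Delta=-1.0000 Bond=129.9340
(1,1): Delta=-0.2321 Bond=49.1922
V0=19.8788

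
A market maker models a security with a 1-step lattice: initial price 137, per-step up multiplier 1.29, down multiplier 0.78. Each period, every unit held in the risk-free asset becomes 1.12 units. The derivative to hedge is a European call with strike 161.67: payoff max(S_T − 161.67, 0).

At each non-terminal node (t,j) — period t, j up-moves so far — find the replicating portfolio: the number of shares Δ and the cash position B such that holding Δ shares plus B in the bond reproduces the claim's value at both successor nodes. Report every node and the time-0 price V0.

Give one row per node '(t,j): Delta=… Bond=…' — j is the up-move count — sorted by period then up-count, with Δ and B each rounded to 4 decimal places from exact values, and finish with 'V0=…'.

Under the risk-neutral measure, an up-move has probability p* = (R−d)/(u−d) = 0.6667 and values discount at R = 1.12.
Payoff layer (t=1): V(1,0)=0.0000, V(1,1)=15.0600
(0,0): S=137.0000. Δ = (V_up−V_dn)/(S_up−S_dn) = (15.0600−0.0000)/(176.7300−106.8600) = 0.2155. V = [p*·15.0600 + (1−p*)·0.0000]/1.12 = 8.9643. B = V − Δ·S = -20.5651.
Self-financing check: at every node Δ·S+B equals the discounted successor values.

(0,0): Delta=0.2155 Bond=-20.5651
V0=8.9643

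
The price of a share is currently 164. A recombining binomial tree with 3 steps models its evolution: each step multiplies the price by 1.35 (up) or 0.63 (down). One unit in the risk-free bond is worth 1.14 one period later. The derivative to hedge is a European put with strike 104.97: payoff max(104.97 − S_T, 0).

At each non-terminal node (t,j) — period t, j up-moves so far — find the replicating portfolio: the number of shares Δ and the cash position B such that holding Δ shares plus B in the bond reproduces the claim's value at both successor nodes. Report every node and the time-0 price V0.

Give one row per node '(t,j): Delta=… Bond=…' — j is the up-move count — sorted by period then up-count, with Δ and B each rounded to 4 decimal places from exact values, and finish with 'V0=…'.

(0,0): Delta=-0.0720 Bond=14.9675
(1,0): Delta=-0.3040 Bond=41.0298
(1,1): Delta=-0.0274 Bond=7.1942
(2,0): Delta=-1.0000 Bond=92.0789
(2,1): Delta=-0.1702 Bond=28.1190
(2,2): Delta=0.0000 Bond=0.0000
V0=3.1572

Under the risk-neutral measure, an up-move has probability p* = (R−d)/(u−d) = 0.7083 and values discount at R = 1.14.
At expiry t=3: V(3,0)=63.9623, V(3,1)=17.0963, V(3,2)=0.0000, V(3,3)=0.0000
Node (2,0) S=65.0916: V=(p*·17.0963+(1−p*)·63.9623)/1.14=26.9873; Δ=(17.0963−63.9623)/(87.8737−41.0077)=-1.0000; B=V−Δ·S=92.0789
Node (2,1) S=139.4820: V=(p*·0.0000+(1−p*)·17.0963)/1.14=4.3741; Δ=(0.0000−17.0963)/(188.3007−87.8737)=-0.1702; B=V−Δ·S=28.1190
Node (2,2) S=298.8900: V=(p*·0.0000+(1−p*)·0.0000)/1.14=0.0000; Δ=(0.0000−0.0000)/(403.5015−188.3007)=0.0000; B=V−Δ·S=0.0000
Node (1,0) S=103.3200: V=(p*·4.3741+(1−p*)·26.9873)/1.14=9.6225; Δ=(4.3741−26.9873)/(139.4820−65.0916)=-0.3040; B=V−Δ·S=41.0298
Node (1,1) S=221.4000: V=(p*·0.0000+(1−p*)·4.3741)/1.14=1.1191; Δ=(0.0000−4.3741)/(298.8900−139.4820)=-0.0274; B=V−Δ·S=7.1942
Node (0,0) S=164.0000: V=(p*·1.1191+(1−p*)·9.6225)/1.14=3.1572; Δ=(1.1191−9.6225)/(221.4000−103.3200)=-0.0720; B=V−Δ·S=14.9675
The time-0 hedge costs 3.1572, which is the no-arbitrage price.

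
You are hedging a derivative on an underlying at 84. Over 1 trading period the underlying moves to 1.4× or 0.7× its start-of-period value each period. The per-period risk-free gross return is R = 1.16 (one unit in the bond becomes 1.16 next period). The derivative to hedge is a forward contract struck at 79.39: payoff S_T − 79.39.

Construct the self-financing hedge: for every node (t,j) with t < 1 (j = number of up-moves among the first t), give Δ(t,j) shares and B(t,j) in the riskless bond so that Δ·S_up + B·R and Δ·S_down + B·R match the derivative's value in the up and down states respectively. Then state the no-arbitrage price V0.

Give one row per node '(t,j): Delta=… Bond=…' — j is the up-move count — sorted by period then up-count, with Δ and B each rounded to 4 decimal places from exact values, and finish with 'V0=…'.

(0,0): Delta=1.0000 Bond=-68.4397
V0=15.5603

Risk-neutral probability p* = (R−d)/(u−d) = (1.16−0.7)/(1.4−0.7) = 0.6571.
Terminal payoffs: V(1,0)=-20.5900, V(1,1)=38.2100
Node (0,0) S=84.0000: V=(p*·38.2100+(1−p*)·-20.5900)/1.16=15.5603; Δ=(38.2100−-20.5900)/(117.6000−58.8000)=1.0000; B=V−Δ·S=-68.4397
Self-financing check: at every node Δ·S+B equals the discounted successor values.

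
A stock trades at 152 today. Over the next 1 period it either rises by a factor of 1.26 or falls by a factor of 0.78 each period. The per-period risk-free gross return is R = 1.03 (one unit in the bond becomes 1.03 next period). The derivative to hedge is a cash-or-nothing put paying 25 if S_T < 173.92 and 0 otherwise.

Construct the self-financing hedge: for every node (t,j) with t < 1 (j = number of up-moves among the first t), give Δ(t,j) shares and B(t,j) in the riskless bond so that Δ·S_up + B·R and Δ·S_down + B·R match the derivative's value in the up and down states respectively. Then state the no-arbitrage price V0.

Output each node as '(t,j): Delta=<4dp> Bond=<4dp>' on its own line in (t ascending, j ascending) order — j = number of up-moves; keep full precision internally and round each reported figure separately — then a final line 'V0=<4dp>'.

(0,0): Delta=-0.3427 Bond=63.7136
V0=11.6303

Since d<R<u, set p* = (R−d)/(u−d) = 0.5208; price each node as the discounted p*-expectation of its children.
Terminal payoffs: V(1,0)=25.0000, V(1,1)=0.0000
  t=0,j=0: stock 152.0000 → up 191.5200 (V=0.0000), down 118.5600 (V=25.0000). Price 11.6303; hedge Δ=-0.3427, bond B=63.7136.
Check: Δ(0,0)·S0 + B(0,0) = 11.6303 = V0.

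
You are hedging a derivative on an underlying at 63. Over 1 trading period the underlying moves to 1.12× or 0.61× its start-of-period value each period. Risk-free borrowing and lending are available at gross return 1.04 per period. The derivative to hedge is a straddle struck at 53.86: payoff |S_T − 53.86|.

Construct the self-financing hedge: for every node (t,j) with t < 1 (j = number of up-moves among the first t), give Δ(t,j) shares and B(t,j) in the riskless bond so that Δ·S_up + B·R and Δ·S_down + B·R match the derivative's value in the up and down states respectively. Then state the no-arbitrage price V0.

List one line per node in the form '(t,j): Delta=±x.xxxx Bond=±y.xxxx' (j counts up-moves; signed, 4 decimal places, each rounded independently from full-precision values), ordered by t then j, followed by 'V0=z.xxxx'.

(0,0): Delta=0.0395 Bond=13.3759
V0=15.8661

Risk-neutral probability p* = (R−d)/(u−d) = (1.04−0.61)/(1.12−0.61) = 0.8431.
At expiry t=1: V(1,0)=15.4300, V(1,1)=16.7000
(0,0): S=63.0000. Δ = (V_up−V_dn)/(S_up−S_dn) = (16.7000−15.4300)/(70.5600−38.4300) = 0.0395. V = [p*·16.7000 + (1−p*)·15.4300]/1.04 = 15.8661. B = V − Δ·S = 13.3759.
Each (Δ,B) replicates both successor values, so the strategy is self-financing and V0 is arbitrage-free.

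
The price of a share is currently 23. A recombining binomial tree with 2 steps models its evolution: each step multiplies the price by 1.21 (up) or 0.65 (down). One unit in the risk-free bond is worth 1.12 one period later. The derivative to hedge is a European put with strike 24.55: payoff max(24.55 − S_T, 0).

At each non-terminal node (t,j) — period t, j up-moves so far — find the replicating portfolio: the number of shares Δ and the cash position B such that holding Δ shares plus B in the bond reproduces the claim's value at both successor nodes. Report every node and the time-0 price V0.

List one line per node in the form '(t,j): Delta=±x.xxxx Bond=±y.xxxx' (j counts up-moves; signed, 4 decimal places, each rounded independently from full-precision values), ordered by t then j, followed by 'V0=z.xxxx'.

Since d<R<u, set p* = (R−d)/(u−d) = 0.8393; price each node as the discounted p*-expectation of its children.
Terminal values V(2,·): V(2,0)=14.8325, V(2,1)=6.4605, V(2,2)=0.0000
Node (1,0) S=14.9500: V=(p*·6.4605+(1−p*)·14.8325)/1.12=6.9696; Δ=(6.4605−14.8325)/(18.0895−9.7175)=-1.0000; B=V−Δ·S=21.9196
Node (1,1) S=27.8300: V=(p*·0.0000+(1−p*)·6.4605)/1.12=0.9270; Δ=(0.0000−6.4605)/(33.6743−18.0895)=-0.4145; B=V−Δ·S=12.4637
Node (0,0) S=23.0000: V=(p*·0.9270+(1−p*)·6.9696)/1.12=1.6948; Δ=(0.9270−6.9696)/(27.8300−14.9500)=-0.4691; B=V−Δ·S=12.4852
Each (Δ,B) replicates both successor values, so the strategy is self-financing and V0 is arbitrage-free.

(0,0): Delta=-0.4691 Bond=12.4852
(1,0): Delta=-1.0000 Bond=21.9196
(1,1): Delta=-0.4145 Bond=12.4637
V0=1.6948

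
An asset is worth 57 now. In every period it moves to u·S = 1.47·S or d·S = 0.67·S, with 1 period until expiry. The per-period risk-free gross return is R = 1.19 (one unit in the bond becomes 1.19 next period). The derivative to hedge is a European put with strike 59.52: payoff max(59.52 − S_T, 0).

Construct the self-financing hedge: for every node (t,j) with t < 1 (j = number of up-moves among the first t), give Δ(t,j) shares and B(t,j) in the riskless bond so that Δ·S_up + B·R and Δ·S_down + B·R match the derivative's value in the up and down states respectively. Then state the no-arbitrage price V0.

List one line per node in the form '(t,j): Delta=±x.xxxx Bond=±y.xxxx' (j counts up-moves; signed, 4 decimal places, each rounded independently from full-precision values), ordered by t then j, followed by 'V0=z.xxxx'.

(0,0): Delta=-0.4678 Bond=32.9360
V0=6.2735

No-arbitrage ⇒ martingale measure with p* = (R−d)/(u−d) = 0.6500.
Terminal payoffs: V(1,0)=21.3300, V(1,1)=0.0000
  t=0,j=0: stock 57.0000 → up 83.7900 (V=0.0000), down 38.1900 (V=21.3300). Price 6.2735; hedge Δ=-0.4678, bond B=32.9360.
Each (Δ,B) replicates both successor values, so the strategy is self-financing and V0 is arbitrage-free.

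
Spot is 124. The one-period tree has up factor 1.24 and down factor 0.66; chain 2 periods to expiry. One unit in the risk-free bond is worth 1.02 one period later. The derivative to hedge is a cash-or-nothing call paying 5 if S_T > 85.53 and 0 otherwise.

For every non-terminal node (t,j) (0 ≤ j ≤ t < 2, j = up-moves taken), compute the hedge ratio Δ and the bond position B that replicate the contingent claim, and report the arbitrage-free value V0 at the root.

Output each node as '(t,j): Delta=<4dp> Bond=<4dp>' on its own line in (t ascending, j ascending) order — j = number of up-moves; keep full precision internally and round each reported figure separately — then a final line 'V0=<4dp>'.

(0,0): Delta=0.0259 Bond=0.9086
(1,0): Delta=0.1053 Bond=-5.5781
(1,1): Delta=0.0000 Bond=4.9020
V0=4.1144

The replicating-portfolio and risk-neutral prices coincide; use p* = (1.02−0.66)/(1.24−0.66) = 0.6207 for the latter.
Payoff layer (t=2): V(2,0)=0.0000, V(2,1)=5.0000, V(2,2)=5.0000
Node (1,0) S=81.8400: V=(p*·5.0000+(1−p*)·0.0000)/1.02=3.0426; Δ=(5.0000−0.0000)/(101.4816−54.0144)=0.1053; B=V−Δ·S=-5.5781
Node (1,1) S=153.7600: V=(p*·5.0000+(1−p*)·5.0000)/1.02=4.9020; Δ=(5.0000−5.0000)/(190.6624−101.4816)=0.0000; B=V−Δ·S=4.9020
Node (0,0) S=124.0000: V=(p*·4.9020+(1−p*)·3.0426)/1.02=4.1144; Δ=(4.9020−3.0426)/(153.7600−81.8400)=0.0259; B=V−Δ·S=0.9086
Self-financing check: at every node Δ·S+B equals the discounted successor values.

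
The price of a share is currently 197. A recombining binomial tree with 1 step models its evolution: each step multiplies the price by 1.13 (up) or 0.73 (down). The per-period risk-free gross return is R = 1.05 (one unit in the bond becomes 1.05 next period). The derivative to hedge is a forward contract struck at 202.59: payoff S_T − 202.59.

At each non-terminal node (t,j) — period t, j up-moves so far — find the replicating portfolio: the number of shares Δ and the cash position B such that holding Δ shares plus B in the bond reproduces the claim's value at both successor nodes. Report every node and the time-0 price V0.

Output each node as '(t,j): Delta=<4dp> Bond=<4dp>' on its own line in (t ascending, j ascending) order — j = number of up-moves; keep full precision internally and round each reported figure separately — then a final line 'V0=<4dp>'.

(0,0): Delta=1.0000 Bond=-192.9429
V0=4.0571

No-arbitrage ⇒ martingale measure with p* = (R−d)/(u−d) = 0.8000.
Terminal payoffs: V(1,0)=-58.7800, V(1,1)=20.0200
  t=0,j=0: stock 197.0000 → up 222.6100 (V=20.0200), down 143.8100 (V=-58.7800). Price 4.0571; hedge Δ=1.0000, bond B=-192.9429.
Root portfolio cost Δ·197+B reproduces V0=4.0571.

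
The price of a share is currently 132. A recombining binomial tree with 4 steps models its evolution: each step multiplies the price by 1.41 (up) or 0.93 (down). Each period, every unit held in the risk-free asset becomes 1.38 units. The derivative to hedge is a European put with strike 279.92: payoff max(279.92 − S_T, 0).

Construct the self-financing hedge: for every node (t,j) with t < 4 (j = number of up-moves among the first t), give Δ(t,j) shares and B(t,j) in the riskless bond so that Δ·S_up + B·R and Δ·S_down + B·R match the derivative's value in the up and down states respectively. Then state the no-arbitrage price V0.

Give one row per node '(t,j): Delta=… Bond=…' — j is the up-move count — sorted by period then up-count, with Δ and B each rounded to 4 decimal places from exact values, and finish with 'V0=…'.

The replicating-portfolio and risk-neutral prices coincide; use p* = (1.38−0.93)/(1.41−0.93) = 0.9375 for the latter.
Terminal values V(4,·): V(4,0)=181.1771, V(4,1)=130.2131, V(4,2)=52.9450, V(4,3)=0.0000, V(4,4)=0.0000
  t=3,j=0: stock 106.1751 → up 149.7069 (V=130.2131), down 98.7429 (V=181.1771). Price 96.6655; hedge Δ=-1.0000, bond B=202.8406.
  t=3,j=1: stock 160.9752 → up 226.9750 (V=52.9450), down 149.7069 (V=130.2131). Price 41.8654; hedge Δ=-1.0000, bond B=202.8406.
  t=3,j=2: stock 244.0592 → up 344.1234 (V=0.0000), down 226.9750 (V=52.9450). Price 2.3979; hedge Δ=-0.4519, bond B=112.6999.
  t=3,j=3: stock 370.0252 → up 521.7355 (V=0.0000), down 344.1234 (V=0.0000). Price 0.0000; hedge Δ=0.0000, bond B=0.0000.
  t=2,j=0: stock 114.1668 → up 160.9752 (V=41.8654), down 106.1751 (V=96.6655). Price 32.8191; hedge Δ=-1.0000, bond B=146.9859.
  t=2,j=1: stock 173.0916 → up 244.0592 (V=2.3979), down 160.9752 (V=41.8654). Price 3.5251; hedge Δ=-0.4750, bond B=85.7491.
  t=2,j=2: stock 262.4292 → up 370.0252 (V=0.0000), down 244.0592 (V=2.3979). Price 0.1086; hedge Δ=-0.0190, bond B=5.1042.
  t=1,j=0: stock 122.7600 → up 173.0916 (V=3.5251), down 114.1668 (V=32.8191). Price 3.8811; hedge Δ=-0.4971, bond B=64.9104.
  t=1,j=1: stock 186.1200 → up 262.4292 (V=0.1086), down 173.0916 (V=3.5251). Price 0.2334; hedge Δ=-0.0382, bond B=7.3511.
  t=0,j=0: stock 132.0000 → up 186.1200 (V=0.2334), down 122.7600 (V=3.8811). Price 0.3344; hedge Δ=-0.0576, bond B=7.9337.
Root portfolio cost Δ·132+B reproduces V0=0.3344.

(0,0): Delta=-0.0576 Bond=7.9337
(1,0): Delta=-0.4971 Bond=64.9104
(1,1): Delta=-0.0382 Bond=7.3511
(2,0): Delta=-1.0000 Bond=146.9859
(2,1): Delta=-0.4750 Bond=85.7491
(2,2): Delta=-0.0190 Bond=5.1042
(3,0): Delta=-1.0000 Bond=202.8406
(3,1): Delta=-1.0000 Bond=202.8406
(3,2): Delta=-0.4519 Bond=112.6999
(3,3): Delta=0.0000 Bond=0.0000
V0=0.3344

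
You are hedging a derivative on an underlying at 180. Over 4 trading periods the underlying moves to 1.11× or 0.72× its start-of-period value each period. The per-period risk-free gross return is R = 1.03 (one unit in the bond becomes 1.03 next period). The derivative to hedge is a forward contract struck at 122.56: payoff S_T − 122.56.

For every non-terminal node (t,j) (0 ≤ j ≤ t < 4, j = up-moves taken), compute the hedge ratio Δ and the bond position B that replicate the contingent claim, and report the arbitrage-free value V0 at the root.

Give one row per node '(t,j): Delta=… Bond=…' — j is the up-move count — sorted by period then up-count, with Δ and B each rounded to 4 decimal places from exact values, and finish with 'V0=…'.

Under the risk-neutral measure, an up-move has probability p* = (R−d)/(u−d) = 0.7949 and values discount at R = 1.03.
Terminal payoffs: V(4,0)=-74.1871, V(4,1)=-47.9850, V(4,2)=-7.5903, V(4,3)=54.6850, V(4,4)=150.6927
(3,0): S=67.1846. Δ = (V_up−V_dn)/(S_up−S_dn) = (-47.9850−-74.1871)/(74.5750−48.3729) = 1.0000. V = [p*·-47.9850 + (1−p*)·-74.1871]/1.03 = -51.8057. B = V − Δ·S = -118.9903.
(3,1): S=103.5763. Δ = (V_up−V_dn)/(S_up−S_dn) = (-7.5903−-47.9850)/(114.9697−74.5750) = 1.0000. V = [p*·-7.5903 + (1−p*)·-47.9850]/1.03 = -15.4140. B = V − Δ·S = -118.9903.
(3,2): S=159.6802. Δ = (V_up−V_dn)/(S_up−S_dn) = (54.6850−-7.5903)/(177.2450−114.9697) = 1.0000. V = [p*·54.6850 + (1−p*)·-7.5903]/1.03 = 40.6899. B = V − Δ·S = -118.9903.
(3,3): S=246.1736. Δ = (V_up−V_dn)/(S_up−S_dn) = (150.6927−54.6850)/(273.2527−177.2450) = 1.0000. V = [p*·150.6927 + (1−p*)·54.6850]/1.03 = 127.1833. B = V − Δ·S = -118.9903.
(2,0): S=93.3120. Δ = (V_up−V_dn)/(S_up−S_dn) = (-15.4140−-51.8057)/(103.5763−67.1846) = 1.0000. V = [p*·-15.4140 + (1−p*)·-51.8057]/1.03 = -22.2126. B = V − Δ·S = -115.5246.
(2,1): S=143.8560. Δ = (V_up−V_dn)/(S_up−S_dn) = (40.6899−-15.4140)/(159.6802−103.5763) = 1.0000. V = [p*·40.6899 + (1−p*)·-15.4140]/1.03 = 28.3314. B = V − Δ·S = -115.5246.
(2,2): S=221.7780. Δ = (V_up−V_dn)/(S_up−S_dn) = (127.1833−40.6899)/(246.1736−159.6802) = 1.0000. V = [p*·127.1833 + (1−p*)·40.6899]/1.03 = 106.2534. B = V − Δ·S = -115.5246.
(1,0): S=129.6000. Δ = (V_up−V_dn)/(S_up−S_dn) = (28.3314−-22.2126)/(143.8560−93.3120) = 1.0000. V = [p*·28.3314 + (1−p*)·-22.2126]/1.03 = 17.4402. B = V − Δ·S = -112.1598.
(1,1): S=199.8000. Δ = (V_up−V_dn)/(S_up−S_dn) = (106.2534−28.3314)/(221.7780−143.8560) = 1.0000. V = [p*·106.2534 + (1−p*)·28.3314]/1.03 = 87.6402. B = V − Δ·S = -112.1598.
(0,0): S=180.0000. Δ = (V_up−V_dn)/(S_up−S_dn) = (87.6402−17.4402)/(199.8000−129.6000) = 1.0000. V = [p*·87.6402 + (1−p*)·17.4402]/1.03 = 71.1070. B = V − Δ·S = -108.8930.
Self-financing check: at every node Δ·S+B equals the discounted successor values.

(0,0): Delta=1.0000 Bond=-108.8930
(1,0): Delta=1.0000 Bond=-112.1598
(1,1): Delta=1.0000 Bond=-112.1598
(2,0): Delta=1.0000 Bond=-115.5246
(2,1): Delta=1.0000 Bond=-115.5246
(2,2): Delta=1.0000 Bond=-115.5246
(3,0): Delta=1.0000 Bond=-118.9903
(3,1): Delta=1.0000 Bond=-118.9903
(3,2): Delta=1.0000 Bond=-118.9903
(3,3): Delta=1.0000 Bond=-118.9903
V0=71.1070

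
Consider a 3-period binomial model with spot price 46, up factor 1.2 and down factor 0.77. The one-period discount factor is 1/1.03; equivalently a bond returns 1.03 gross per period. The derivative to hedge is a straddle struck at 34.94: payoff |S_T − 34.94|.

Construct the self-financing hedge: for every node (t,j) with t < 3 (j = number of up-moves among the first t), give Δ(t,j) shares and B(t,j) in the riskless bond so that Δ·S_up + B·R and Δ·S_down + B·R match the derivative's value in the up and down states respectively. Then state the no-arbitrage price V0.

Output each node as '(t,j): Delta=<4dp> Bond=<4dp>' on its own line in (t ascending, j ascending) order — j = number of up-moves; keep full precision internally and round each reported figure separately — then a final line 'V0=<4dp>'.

(0,0): Delta=0.7245 Bond=-16.5781
(1,0): Delta=0.2384 Bond=0.1430
(1,1): Delta=0.9285 Bond=-28.3337
(2,0): Delta=-1.0000 Bond=33.9223
(2,1): Delta=0.7580 Bond=-21.9363
(2,2): Delta=1.0000 Bond=-33.9223
V0=16.7493

Under the risk-neutral measure, an up-move has probability p* = (R−d)/(u−d) = 0.6047 and values discount at R = 1.03.
Terminal values V(3,·): V(3,0)=13.9395, V(3,1)=2.2119, V(3,2)=16.0648, V(3,3)=44.5480
(2,0): S=27.2734. Δ = (V_up−V_dn)/(S_up−S_dn) = (2.2119−13.9395)/(32.7281−21.0005) = -1.0000. V = [p*·2.2119 + (1−p*)·13.9395]/1.03 = 6.6489. B = V − Δ·S = 33.9223.
(2,1): S=42.5040. Δ = (V_up−V_dn)/(S_up−S_dn) = (16.0648−2.2119)/(51.0048−32.7281) = 0.7580. V = [p*·16.0648 + (1−p*)·2.2119]/1.03 = 10.2797. B = V − Δ·S = -21.9363.
(2,2): S=66.2400. Δ = (V_up−V_dn)/(S_up−S_dn) = (44.5480−16.0648)/(79.4880−51.0048) = 1.0000. V = [p*·44.5480 + (1−p*)·16.0648]/1.03 = 32.3177. B = V − Δ·S = -33.9223.
(1,0): S=35.4200. Δ = (V_up−V_dn)/(S_up−S_dn) = (10.2797−6.6489)/(42.5040−27.2734) = 0.2384. V = [p*·10.2797 + (1−p*)·6.6489]/1.03 = 8.5867. B = V − Δ·S = 0.1430.
(1,1): S=55.2000. Δ = (V_up−V_dn)/(S_up−S_dn) = (32.3177−10.2797)/(66.2400−42.5040) = 0.9285. V = [p*·32.3177 + (1−p*)·10.2797]/1.03 = 22.9175. B = V − Δ·S = -28.3337.
(0,0): S=46.0000. Δ = (V_up−V_dn)/(S_up−S_dn) = (22.9175−8.5867)/(55.2000−35.4200) = 0.7245. V = [p*·22.9175 + (1−p*)·8.5867]/1.03 = 16.7493. B = V − Δ·S = -16.5781.
Check: Δ(0,0)·S0 + B(0,0) = 16.7493 = V0.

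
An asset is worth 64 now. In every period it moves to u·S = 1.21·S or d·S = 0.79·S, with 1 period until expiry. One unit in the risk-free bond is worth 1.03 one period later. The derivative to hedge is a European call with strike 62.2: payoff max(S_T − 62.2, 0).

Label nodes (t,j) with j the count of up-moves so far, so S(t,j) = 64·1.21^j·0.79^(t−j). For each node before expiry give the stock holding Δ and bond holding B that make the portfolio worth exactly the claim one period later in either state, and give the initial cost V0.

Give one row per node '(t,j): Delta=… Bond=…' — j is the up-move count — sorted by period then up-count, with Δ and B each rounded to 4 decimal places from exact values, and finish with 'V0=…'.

Since d<R<u, set p* = (R−d)/(u−d) = 0.5714; price each node as the discounted p*-expectation of its children.
At expiry t=1: V(1,0)=0.0000, V(1,1)=15.2400
  t=0,j=0: stock 64.0000 → up 77.4400 (V=15.2400), down 50.5600 (V=0.0000). Price 8.4549; hedge Δ=0.5670, bond B=-27.8308.
The time-0 hedge costs 8.4549, which is the no-arbitrage price.

(0,0): Delta=0.5670 Bond=-27.8308
V0=8.4549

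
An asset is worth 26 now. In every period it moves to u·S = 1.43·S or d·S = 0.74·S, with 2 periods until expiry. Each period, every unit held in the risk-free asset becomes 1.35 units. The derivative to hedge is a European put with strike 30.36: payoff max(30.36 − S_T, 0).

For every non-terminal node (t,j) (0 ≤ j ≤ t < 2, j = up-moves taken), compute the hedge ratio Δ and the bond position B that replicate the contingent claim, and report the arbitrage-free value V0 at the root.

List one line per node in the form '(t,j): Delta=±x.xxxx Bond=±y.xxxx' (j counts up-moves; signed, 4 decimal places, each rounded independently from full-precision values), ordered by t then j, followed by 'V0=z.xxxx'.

Risk-neutral probability p* = (R−d)/(u−d) = (1.35−0.74)/(1.43−0.74) = 0.8841.
Terminal payoffs: V(2,0)=16.1224, V(2,1)=2.8468, V(2,2)=0.0000
  t=1,j=0: stock 19.2400 → up 27.5132 (V=2.8468), down 14.2376 (V=16.1224). Price 3.2489; hedge Δ=-1.0000, bond B=22.4889.
  t=1,j=1: stock 37.1800 → up 53.1674 (V=0.0000), down 27.5132 (V=2.8468). Price 0.2445; hedge Δ=-0.1110, bond B=4.3703.
  t=0,j=0: stock 26.0000 → up 37.1800 (V=0.2445), down 19.2400 (V=3.2489). Price 0.4391; hedge Δ=-0.1675, bond B=4.7933.
Check: Δ(0,0)·S0 + B(0,0) = 0.4391 = V0.

(0,0): Delta=-0.1675 Bond=4.7933
(1,0): Delta=-1.0000 Bond=22.4889
(1,1): Delta=-0.1110 Bond=4.3703
V0=0.4391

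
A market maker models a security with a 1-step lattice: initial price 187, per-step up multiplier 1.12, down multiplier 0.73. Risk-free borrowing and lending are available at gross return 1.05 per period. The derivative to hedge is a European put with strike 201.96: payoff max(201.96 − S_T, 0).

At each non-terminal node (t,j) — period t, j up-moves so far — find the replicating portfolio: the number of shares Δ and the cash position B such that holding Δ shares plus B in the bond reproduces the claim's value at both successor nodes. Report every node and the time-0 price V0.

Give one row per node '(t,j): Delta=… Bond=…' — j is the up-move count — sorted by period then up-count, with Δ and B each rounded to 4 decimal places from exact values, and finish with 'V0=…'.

No-arbitrage ⇒ martingale measure with p* = (R−d)/(u−d) = 0.8205.
Terminal payoffs: V(1,0)=65.4500, V(1,1)=0.0000
  t=0,j=0: stock 187.0000 → up 209.4400 (V=0.0000), down 136.5100 (V=65.4500). Price 11.1880; hedge Δ=-0.8974, bond B=179.0085.
The time-0 hedge costs 11.1880, which is the no-arbitrage price.

(0,0): Delta=-0.8974 Bond=179.0085
V0=11.1880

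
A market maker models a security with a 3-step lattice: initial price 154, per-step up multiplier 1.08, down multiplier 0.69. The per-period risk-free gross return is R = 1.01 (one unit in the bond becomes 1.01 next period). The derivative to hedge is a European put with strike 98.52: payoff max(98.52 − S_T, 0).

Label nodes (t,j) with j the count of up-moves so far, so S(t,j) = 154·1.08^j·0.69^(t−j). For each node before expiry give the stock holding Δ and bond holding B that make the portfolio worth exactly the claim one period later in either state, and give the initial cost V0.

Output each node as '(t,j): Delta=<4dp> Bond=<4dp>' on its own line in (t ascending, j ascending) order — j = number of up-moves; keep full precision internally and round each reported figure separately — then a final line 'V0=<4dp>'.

Since d<R<u, set p* = (R−d)/(u−d) = 0.8205; price each node as the discounted p*-expectation of its children.
Terminal values V(3,·): V(3,0)=47.9296, V(3,1)=19.3350, V(3,2)=0.0000, V(3,3)=0.0000
Node (2,0) S=73.3194: V=(p*·19.3350+(1−p*)·47.9296)/1.01=24.2252; Δ=(19.3350−47.9296)/(79.1850−50.5904)=-1.0000; B=V−Δ·S=97.5446
Node (2,1) S=114.7608: V=(p*·0.0000+(1−p*)·19.3350)/1.01=3.4360; Δ=(0.0000−19.3350)/(123.9417−79.1850)=-0.4320; B=V−Δ·S=53.0131
Node (2,2) S=179.6256: V=(p*·0.0000+(1−p*)·0.0000)/1.01=0.0000; Δ=(0.0000−0.0000)/(193.9956−123.9417)=0.0000; B=V−Δ·S=0.0000
Node (1,0) S=106.2600: V=(p*·3.4360+(1−p*)·24.2252)/1.01=7.0964; Δ=(3.4360−24.2252)/(114.7608−73.3194)=-0.5017; B=V−Δ·S=60.4019
Node (1,1) S=166.3200: V=(p*·0.0000+(1−p*)·3.4360)/1.01=0.6106; Δ=(0.0000−3.4360)/(179.6256−114.7608)=-0.0530; B=V−Δ·S=9.4210
Node (0,0) S=154.0000: V=(p*·0.6106+(1−p*)·7.0964)/1.01=1.7572; Δ=(0.6106−7.0964)/(166.3200−106.2600)=-0.1080; B=V−Δ·S=18.3875
The time-0 hedge costs 1.7572, which is the no-arbitrage price.

(0,0): Delta=-0.1080 Bond=18.3875
(1,0): Delta=-0.5017 Bond=60.4019
(1,1): Delta=-0.0530 Bond=9.4210
(2,0): Delta=-1.0000 Bond=97.5446
(2,1): Delta=-0.4320 Bond=53.0131
(2,2): Delta=0.0000 Bond=0.0000
V0=1.7572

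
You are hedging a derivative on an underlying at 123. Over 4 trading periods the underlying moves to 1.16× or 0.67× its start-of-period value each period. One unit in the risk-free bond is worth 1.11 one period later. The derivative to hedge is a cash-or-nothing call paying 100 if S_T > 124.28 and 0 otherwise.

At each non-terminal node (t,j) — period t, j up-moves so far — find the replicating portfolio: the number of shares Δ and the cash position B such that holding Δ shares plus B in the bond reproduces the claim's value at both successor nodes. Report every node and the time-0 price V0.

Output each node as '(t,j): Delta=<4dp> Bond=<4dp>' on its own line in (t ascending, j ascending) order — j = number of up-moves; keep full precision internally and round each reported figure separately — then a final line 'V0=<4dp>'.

No-arbitrage ⇒ martingale measure with p* = (R−d)/(u−d) = 0.8980.
At expiry t=4: V(4,0)=0.0000, V(4,1)=0.0000, V(4,2)=0.0000, V(4,3)=100.0000, V(4,4)=100.0000
Node (3,0) S=36.9938: V=(p*·0.0000+(1−p*)·0.0000)/1.11=0.0000; Δ=(0.0000−0.0000)/(42.9129−24.7859)=0.0000; B=V−Δ·S=0.0000
Node (3,1) S=64.0491: V=(p*·0.0000+(1−p*)·0.0000)/1.11=0.0000; Δ=(0.0000−0.0000)/(74.2969−42.9129)=0.0000; B=V−Δ·S=0.0000
Node (3,2) S=110.8909: V=(p*·100.0000+(1−p*)·0.0000)/1.11=80.8972; Δ=(100.0000−0.0000)/(128.6334−74.2969)=1.8404; B=V−Δ·S=-123.1844
Node (3,3) S=191.9902: V=(p*·100.0000+(1−p*)·100.0000)/1.11=90.0901; Δ=(100.0000−100.0000)/(222.7086−128.6334)=0.0000; B=V−Δ·S=90.0901
Node (2,0) S=55.2147: V=(p*·0.0000+(1−p*)·0.0000)/1.11=0.0000; Δ=(0.0000−0.0000)/(64.0491−36.9938)=0.0000; B=V−Δ·S=0.0000
Node (2,1) S=95.5956: V=(p*·80.8972+(1−p*)·0.0000)/1.11=65.4436; Δ=(80.8972−0.0000)/(110.8909−64.0491)=1.7270; B=V−Δ·S=-99.6528
Node (2,2) S=165.5088: V=(p*·90.0901+(1−p*)·80.8972)/1.11=80.3172; Δ=(90.0901−80.8972)/(191.9902−110.8909)=0.1134; B=V−Δ·S=61.5562
Node (1,0) S=82.4100: V=(p*·65.4436+(1−p*)·0.0000)/1.11=52.9421; Δ=(65.4436−0.0000)/(95.5956−55.2147)=1.6207; B=V−Δ·S=-80.6163
Node (1,1) S=142.6800: V=(p*·80.3172+(1−p*)·65.4436)/1.11=70.9905; Δ=(80.3172−65.4436)/(165.5088−95.5956)=0.2127; B=V−Δ·S=40.6363
Node (0,0) S=123.0000: V=(p*·70.9905+(1−p*)·52.9421)/1.11=62.2962; Δ=(70.9905−52.9421)/(142.6800−82.4100)=0.2995; B=V−Δ·S=25.4627
Each (Δ,B) replicates both successor values, so the strategy is self-financing and V0 is arbitrage-free.

(0,0): Delta=0.2995 Bond=25.4627
(1,0): Delta=1.6207 Bond=-80.6163
(1,1): Delta=0.2127 Bond=40.6363
(2,0): Delta=0.0000 Bond=0.0000
(2,1): Delta=1.7270 Bond=-99.6528
(2,2): Delta=0.1134 Bond=61.5562
(3,0): Delta=0.0000 Bond=0.0000
(3,1): Delta=0.0000 Bond=0.0000
(3,2): Delta=1.8404 Bond=-123.1844
(3,3): Delta=0.0000 Bond=90.0901
V0=62.2962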